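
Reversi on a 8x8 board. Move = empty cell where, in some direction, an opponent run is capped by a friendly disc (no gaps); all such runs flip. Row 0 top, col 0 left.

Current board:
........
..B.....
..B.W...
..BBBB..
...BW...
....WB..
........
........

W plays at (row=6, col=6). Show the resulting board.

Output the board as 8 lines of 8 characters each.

Answer: ........
..B.....
..B.W...
..BBBB..
...BW...
....WW..
......W.
........

Derivation:
Place W at (6,6); scan 8 dirs for brackets.
Dir NW: opp run (5,5) capped by W -> flip
Dir N: first cell '.' (not opp) -> no flip
Dir NE: first cell '.' (not opp) -> no flip
Dir W: first cell '.' (not opp) -> no flip
Dir E: first cell '.' (not opp) -> no flip
Dir SW: first cell '.' (not opp) -> no flip
Dir S: first cell '.' (not opp) -> no flip
Dir SE: first cell '.' (not opp) -> no flip
All flips: (5,5)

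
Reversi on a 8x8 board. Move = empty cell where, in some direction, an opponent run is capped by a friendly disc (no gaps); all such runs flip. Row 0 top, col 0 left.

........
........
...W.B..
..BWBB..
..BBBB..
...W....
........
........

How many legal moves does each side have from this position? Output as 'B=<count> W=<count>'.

Answer: B=8 W=7

Derivation:
-- B to move --
(1,2): flips 1 -> legal
(1,3): flips 2 -> legal
(1,4): flips 1 -> legal
(2,2): flips 1 -> legal
(2,4): flips 1 -> legal
(5,2): no bracket -> illegal
(5,4): no bracket -> illegal
(6,2): flips 1 -> legal
(6,3): flips 1 -> legal
(6,4): flips 1 -> legal
B mobility = 8
-- W to move --
(1,4): no bracket -> illegal
(1,5): no bracket -> illegal
(1,6): no bracket -> illegal
(2,1): no bracket -> illegal
(2,2): no bracket -> illegal
(2,4): no bracket -> illegal
(2,6): flips 2 -> legal
(3,1): flips 2 -> legal
(3,6): flips 2 -> legal
(4,1): flips 1 -> legal
(4,6): no bracket -> illegal
(5,1): flips 1 -> legal
(5,2): no bracket -> illegal
(5,4): no bracket -> illegal
(5,5): flips 1 -> legal
(5,6): flips 2 -> legal
W mobility = 7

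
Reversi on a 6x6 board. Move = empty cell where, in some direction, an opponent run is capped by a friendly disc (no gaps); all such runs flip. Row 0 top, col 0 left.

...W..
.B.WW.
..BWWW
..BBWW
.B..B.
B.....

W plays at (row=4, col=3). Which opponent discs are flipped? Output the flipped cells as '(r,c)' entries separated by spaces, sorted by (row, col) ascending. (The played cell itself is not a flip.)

Dir NW: opp run (3,2), next='.' -> no flip
Dir N: opp run (3,3) capped by W -> flip
Dir NE: first cell 'W' (not opp) -> no flip
Dir W: first cell '.' (not opp) -> no flip
Dir E: opp run (4,4), next='.' -> no flip
Dir SW: first cell '.' (not opp) -> no flip
Dir S: first cell '.' (not opp) -> no flip
Dir SE: first cell '.' (not opp) -> no flip

Answer: (3,3)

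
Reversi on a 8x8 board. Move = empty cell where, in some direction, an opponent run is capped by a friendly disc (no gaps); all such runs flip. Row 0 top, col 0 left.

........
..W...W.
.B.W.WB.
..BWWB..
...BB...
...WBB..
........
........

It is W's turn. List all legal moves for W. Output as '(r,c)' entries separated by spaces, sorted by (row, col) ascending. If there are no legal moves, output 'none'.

(1,0): no bracket -> illegal
(1,1): no bracket -> illegal
(1,5): no bracket -> illegal
(1,7): flips 3 -> legal
(2,0): no bracket -> illegal
(2,2): no bracket -> illegal
(2,4): no bracket -> illegal
(2,7): flips 1 -> legal
(3,0): flips 1 -> legal
(3,1): flips 1 -> legal
(3,6): flips 2 -> legal
(3,7): no bracket -> illegal
(4,1): flips 1 -> legal
(4,2): no bracket -> illegal
(4,5): flips 1 -> legal
(4,6): no bracket -> illegal
(5,2): flips 1 -> legal
(5,6): flips 2 -> legal
(6,3): no bracket -> illegal
(6,4): flips 2 -> legal
(6,5): no bracket -> illegal
(6,6): flips 2 -> legal

Answer: (1,7) (2,7) (3,0) (3,1) (3,6) (4,1) (4,5) (5,2) (5,6) (6,4) (6,6)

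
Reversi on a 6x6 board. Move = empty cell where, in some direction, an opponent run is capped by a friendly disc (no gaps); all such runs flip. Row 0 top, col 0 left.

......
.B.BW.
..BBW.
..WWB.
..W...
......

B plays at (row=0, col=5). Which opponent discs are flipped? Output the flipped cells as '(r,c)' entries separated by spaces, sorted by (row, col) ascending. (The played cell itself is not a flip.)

Answer: (1,4)

Derivation:
Dir NW: edge -> no flip
Dir N: edge -> no flip
Dir NE: edge -> no flip
Dir W: first cell '.' (not opp) -> no flip
Dir E: edge -> no flip
Dir SW: opp run (1,4) capped by B -> flip
Dir S: first cell '.' (not opp) -> no flip
Dir SE: edge -> no flip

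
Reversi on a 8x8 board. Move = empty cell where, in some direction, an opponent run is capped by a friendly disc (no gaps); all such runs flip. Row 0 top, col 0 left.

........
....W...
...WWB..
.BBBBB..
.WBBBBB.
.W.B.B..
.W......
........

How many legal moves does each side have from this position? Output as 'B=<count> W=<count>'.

-- B to move --
(0,3): flips 1 -> legal
(0,4): flips 2 -> legal
(0,5): flips 2 -> legal
(1,2): flips 1 -> legal
(1,3): flips 2 -> legal
(1,5): flips 1 -> legal
(2,2): flips 2 -> legal
(3,0): no bracket -> illegal
(4,0): flips 1 -> legal
(5,0): flips 1 -> legal
(5,2): no bracket -> illegal
(6,0): flips 1 -> legal
(6,2): no bracket -> illegal
(7,0): no bracket -> illegal
(7,1): flips 3 -> legal
(7,2): no bracket -> illegal
B mobility = 11
-- W to move --
(1,5): no bracket -> illegal
(1,6): no bracket -> illegal
(2,0): no bracket -> illegal
(2,1): flips 1 -> legal
(2,2): no bracket -> illegal
(2,6): flips 1 -> legal
(3,0): no bracket -> illegal
(3,6): flips 1 -> legal
(3,7): no bracket -> illegal
(4,0): no bracket -> illegal
(4,7): flips 5 -> legal
(5,2): no bracket -> illegal
(5,4): flips 2 -> legal
(5,6): flips 2 -> legal
(5,7): flips 2 -> legal
(6,2): no bracket -> illegal
(6,3): flips 3 -> legal
(6,4): no bracket -> illegal
(6,5): no bracket -> illegal
(6,6): no bracket -> illegal
W mobility = 8

Answer: B=11 W=8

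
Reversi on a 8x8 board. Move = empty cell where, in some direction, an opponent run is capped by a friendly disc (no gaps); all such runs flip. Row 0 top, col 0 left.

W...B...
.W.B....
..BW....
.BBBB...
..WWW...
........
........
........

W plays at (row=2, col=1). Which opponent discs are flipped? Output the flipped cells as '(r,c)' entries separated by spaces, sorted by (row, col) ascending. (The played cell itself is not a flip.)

Dir NW: first cell '.' (not opp) -> no flip
Dir N: first cell 'W' (not opp) -> no flip
Dir NE: first cell '.' (not opp) -> no flip
Dir W: first cell '.' (not opp) -> no flip
Dir E: opp run (2,2) capped by W -> flip
Dir SW: first cell '.' (not opp) -> no flip
Dir S: opp run (3,1), next='.' -> no flip
Dir SE: opp run (3,2) capped by W -> flip

Answer: (2,2) (3,2)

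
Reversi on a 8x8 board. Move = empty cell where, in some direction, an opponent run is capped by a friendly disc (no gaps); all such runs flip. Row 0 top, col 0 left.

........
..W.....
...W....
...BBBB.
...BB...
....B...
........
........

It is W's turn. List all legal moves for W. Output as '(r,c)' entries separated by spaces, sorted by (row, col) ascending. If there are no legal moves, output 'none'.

(2,2): no bracket -> illegal
(2,4): no bracket -> illegal
(2,5): no bracket -> illegal
(2,6): no bracket -> illegal
(2,7): no bracket -> illegal
(3,2): no bracket -> illegal
(3,7): no bracket -> illegal
(4,2): no bracket -> illegal
(4,5): flips 1 -> legal
(4,6): no bracket -> illegal
(4,7): no bracket -> illegal
(5,2): no bracket -> illegal
(5,3): flips 2 -> legal
(5,5): no bracket -> illegal
(6,3): no bracket -> illegal
(6,4): no bracket -> illegal
(6,5): no bracket -> illegal

Answer: (4,5) (5,3)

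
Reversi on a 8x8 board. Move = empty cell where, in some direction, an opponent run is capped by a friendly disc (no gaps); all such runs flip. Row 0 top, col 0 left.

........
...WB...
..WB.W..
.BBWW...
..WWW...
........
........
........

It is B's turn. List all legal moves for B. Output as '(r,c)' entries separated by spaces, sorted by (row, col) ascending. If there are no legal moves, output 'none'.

Answer: (0,3) (0,4) (1,2) (2,1) (3,5) (3,6) (4,5) (5,2) (5,3) (5,4)

Derivation:
(0,2): no bracket -> illegal
(0,3): flips 1 -> legal
(0,4): flips 2 -> legal
(1,1): no bracket -> illegal
(1,2): flips 2 -> legal
(1,5): no bracket -> illegal
(1,6): no bracket -> illegal
(2,1): flips 1 -> legal
(2,4): no bracket -> illegal
(2,6): no bracket -> illegal
(3,5): flips 2 -> legal
(3,6): flips 1 -> legal
(4,1): no bracket -> illegal
(4,5): flips 1 -> legal
(5,1): no bracket -> illegal
(5,2): flips 1 -> legal
(5,3): flips 3 -> legal
(5,4): flips 1 -> legal
(5,5): no bracket -> illegal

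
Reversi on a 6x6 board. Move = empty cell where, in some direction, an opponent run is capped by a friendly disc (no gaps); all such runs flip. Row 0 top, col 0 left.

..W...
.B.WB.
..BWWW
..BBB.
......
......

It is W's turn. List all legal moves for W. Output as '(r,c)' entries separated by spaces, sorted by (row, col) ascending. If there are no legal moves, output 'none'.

Answer: (0,3) (0,4) (0,5) (1,5) (2,0) (2,1) (3,1) (4,1) (4,2) (4,3) (4,4) (4,5)

Derivation:
(0,0): no bracket -> illegal
(0,1): no bracket -> illegal
(0,3): flips 1 -> legal
(0,4): flips 1 -> legal
(0,5): flips 1 -> legal
(1,0): no bracket -> illegal
(1,2): no bracket -> illegal
(1,5): flips 1 -> legal
(2,0): flips 1 -> legal
(2,1): flips 1 -> legal
(3,1): flips 1 -> legal
(3,5): no bracket -> illegal
(4,1): flips 1 -> legal
(4,2): flips 1 -> legal
(4,3): flips 2 -> legal
(4,4): flips 1 -> legal
(4,5): flips 1 -> legal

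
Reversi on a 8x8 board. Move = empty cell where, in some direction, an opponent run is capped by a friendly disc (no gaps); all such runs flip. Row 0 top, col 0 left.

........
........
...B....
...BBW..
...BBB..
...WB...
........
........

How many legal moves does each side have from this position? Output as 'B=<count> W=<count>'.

Answer: B=6 W=3

Derivation:
-- B to move --
(2,4): no bracket -> illegal
(2,5): flips 1 -> legal
(2,6): flips 1 -> legal
(3,6): flips 1 -> legal
(4,2): no bracket -> illegal
(4,6): no bracket -> illegal
(5,2): flips 1 -> legal
(6,2): flips 1 -> legal
(6,3): flips 1 -> legal
(6,4): no bracket -> illegal
B mobility = 6
-- W to move --
(1,2): no bracket -> illegal
(1,3): flips 3 -> legal
(1,4): no bracket -> illegal
(2,2): no bracket -> illegal
(2,4): no bracket -> illegal
(2,5): no bracket -> illegal
(3,2): flips 2 -> legal
(3,6): no bracket -> illegal
(4,2): no bracket -> illegal
(4,6): no bracket -> illegal
(5,2): no bracket -> illegal
(5,5): flips 2 -> legal
(5,6): no bracket -> illegal
(6,3): no bracket -> illegal
(6,4): no bracket -> illegal
(6,5): no bracket -> illegal
W mobility = 3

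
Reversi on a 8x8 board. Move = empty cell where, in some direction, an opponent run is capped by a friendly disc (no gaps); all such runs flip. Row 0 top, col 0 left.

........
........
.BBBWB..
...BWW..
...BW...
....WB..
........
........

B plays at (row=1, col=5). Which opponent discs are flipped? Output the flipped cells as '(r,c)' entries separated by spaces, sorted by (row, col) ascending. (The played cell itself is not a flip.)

Dir NW: first cell '.' (not opp) -> no flip
Dir N: first cell '.' (not opp) -> no flip
Dir NE: first cell '.' (not opp) -> no flip
Dir W: first cell '.' (not opp) -> no flip
Dir E: first cell '.' (not opp) -> no flip
Dir SW: opp run (2,4) capped by B -> flip
Dir S: first cell 'B' (not opp) -> no flip
Dir SE: first cell '.' (not opp) -> no flip

Answer: (2,4)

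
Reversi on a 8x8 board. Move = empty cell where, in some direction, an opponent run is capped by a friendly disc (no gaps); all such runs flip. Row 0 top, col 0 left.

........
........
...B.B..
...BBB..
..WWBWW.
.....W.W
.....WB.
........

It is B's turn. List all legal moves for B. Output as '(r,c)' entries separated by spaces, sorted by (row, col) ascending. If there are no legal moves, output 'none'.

(3,1): no bracket -> illegal
(3,2): no bracket -> illegal
(3,6): no bracket -> illegal
(3,7): no bracket -> illegal
(4,1): flips 2 -> legal
(4,7): flips 2 -> legal
(5,1): flips 1 -> legal
(5,2): flips 1 -> legal
(5,3): flips 1 -> legal
(5,4): no bracket -> illegal
(5,6): flips 1 -> legal
(6,4): flips 1 -> legal
(6,7): no bracket -> illegal
(7,4): no bracket -> illegal
(7,5): flips 3 -> legal
(7,6): no bracket -> illegal

Answer: (4,1) (4,7) (5,1) (5,2) (5,3) (5,6) (6,4) (7,5)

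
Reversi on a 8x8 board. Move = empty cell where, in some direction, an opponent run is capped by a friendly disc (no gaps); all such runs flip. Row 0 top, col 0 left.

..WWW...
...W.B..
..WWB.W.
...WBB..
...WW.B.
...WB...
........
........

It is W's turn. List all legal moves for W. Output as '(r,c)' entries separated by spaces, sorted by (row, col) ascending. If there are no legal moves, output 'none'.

Answer: (0,6) (1,4) (2,5) (3,6) (4,5) (5,5) (5,7) (6,4) (6,5)

Derivation:
(0,5): no bracket -> illegal
(0,6): flips 2 -> legal
(1,4): flips 2 -> legal
(1,6): no bracket -> illegal
(2,5): flips 2 -> legal
(3,6): flips 2 -> legal
(3,7): no bracket -> illegal
(4,5): flips 1 -> legal
(4,7): no bracket -> illegal
(5,5): flips 1 -> legal
(5,6): no bracket -> illegal
(5,7): flips 3 -> legal
(6,3): no bracket -> illegal
(6,4): flips 1 -> legal
(6,5): flips 1 -> legal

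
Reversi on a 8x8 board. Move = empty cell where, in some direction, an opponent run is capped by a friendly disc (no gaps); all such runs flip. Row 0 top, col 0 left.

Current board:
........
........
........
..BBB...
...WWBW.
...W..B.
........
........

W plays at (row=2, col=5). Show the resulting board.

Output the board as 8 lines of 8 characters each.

Answer: ........
........
.....W..
..BBW...
...WWBW.
...W..B.
........
........

Derivation:
Place W at (2,5); scan 8 dirs for brackets.
Dir NW: first cell '.' (not opp) -> no flip
Dir N: first cell '.' (not opp) -> no flip
Dir NE: first cell '.' (not opp) -> no flip
Dir W: first cell '.' (not opp) -> no flip
Dir E: first cell '.' (not opp) -> no flip
Dir SW: opp run (3,4) capped by W -> flip
Dir S: first cell '.' (not opp) -> no flip
Dir SE: first cell '.' (not opp) -> no flip
All flips: (3,4)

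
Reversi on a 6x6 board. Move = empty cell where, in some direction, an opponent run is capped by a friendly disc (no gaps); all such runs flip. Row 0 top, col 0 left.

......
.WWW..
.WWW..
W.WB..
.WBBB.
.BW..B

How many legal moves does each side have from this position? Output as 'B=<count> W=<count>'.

-- B to move --
(0,0): flips 2 -> legal
(0,1): no bracket -> illegal
(0,2): flips 3 -> legal
(0,3): flips 2 -> legal
(0,4): no bracket -> illegal
(1,0): flips 2 -> legal
(1,4): no bracket -> illegal
(2,0): no bracket -> illegal
(2,4): no bracket -> illegal
(3,1): flips 2 -> legal
(3,4): no bracket -> illegal
(4,0): flips 1 -> legal
(5,0): no bracket -> illegal
(5,3): flips 1 -> legal
B mobility = 7
-- W to move --
(2,4): no bracket -> illegal
(3,1): no bracket -> illegal
(3,4): flips 2 -> legal
(3,5): no bracket -> illegal
(4,0): no bracket -> illegal
(4,5): flips 3 -> legal
(5,0): flips 1 -> legal
(5,3): flips 2 -> legal
(5,4): flips 1 -> legal
W mobility = 5

Answer: B=7 W=5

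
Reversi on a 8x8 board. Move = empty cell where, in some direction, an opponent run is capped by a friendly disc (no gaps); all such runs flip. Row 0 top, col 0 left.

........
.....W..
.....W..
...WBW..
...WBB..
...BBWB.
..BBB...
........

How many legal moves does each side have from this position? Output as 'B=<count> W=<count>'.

Answer: B=12 W=6

Derivation:
-- B to move --
(0,4): no bracket -> illegal
(0,5): flips 3 -> legal
(0,6): no bracket -> illegal
(1,4): no bracket -> illegal
(1,6): flips 1 -> legal
(2,2): flips 1 -> legal
(2,3): flips 2 -> legal
(2,4): no bracket -> illegal
(2,6): flips 1 -> legal
(3,2): flips 2 -> legal
(3,6): flips 1 -> legal
(4,2): flips 1 -> legal
(4,6): flips 1 -> legal
(5,2): flips 1 -> legal
(6,5): flips 1 -> legal
(6,6): flips 1 -> legal
B mobility = 12
-- W to move --
(2,3): no bracket -> illegal
(2,4): no bracket -> illegal
(3,6): no bracket -> illegal
(4,2): no bracket -> illegal
(4,6): flips 2 -> legal
(4,7): no bracket -> illegal
(5,1): no bracket -> illegal
(5,2): flips 2 -> legal
(5,7): flips 1 -> legal
(6,1): no bracket -> illegal
(6,5): flips 1 -> legal
(6,6): no bracket -> illegal
(6,7): no bracket -> illegal
(7,1): flips 3 -> legal
(7,2): no bracket -> illegal
(7,3): flips 3 -> legal
(7,4): no bracket -> illegal
(7,5): no bracket -> illegal
W mobility = 6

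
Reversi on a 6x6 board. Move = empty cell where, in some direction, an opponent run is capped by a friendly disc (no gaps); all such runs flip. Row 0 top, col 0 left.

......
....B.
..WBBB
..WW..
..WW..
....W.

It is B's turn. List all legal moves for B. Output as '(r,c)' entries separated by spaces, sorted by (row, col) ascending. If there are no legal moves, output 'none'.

Answer: (2,1) (4,1) (5,1) (5,3)

Derivation:
(1,1): no bracket -> illegal
(1,2): no bracket -> illegal
(1,3): no bracket -> illegal
(2,1): flips 1 -> legal
(3,1): no bracket -> illegal
(3,4): no bracket -> illegal
(4,1): flips 1 -> legal
(4,4): no bracket -> illegal
(4,5): no bracket -> illegal
(5,1): flips 2 -> legal
(5,2): no bracket -> illegal
(5,3): flips 2 -> legal
(5,5): no bracket -> illegal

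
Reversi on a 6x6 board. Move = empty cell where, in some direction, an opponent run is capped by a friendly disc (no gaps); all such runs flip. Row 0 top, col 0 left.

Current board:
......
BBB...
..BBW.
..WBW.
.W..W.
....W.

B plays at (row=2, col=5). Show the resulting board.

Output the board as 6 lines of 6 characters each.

Place B at (2,5); scan 8 dirs for brackets.
Dir NW: first cell '.' (not opp) -> no flip
Dir N: first cell '.' (not opp) -> no flip
Dir NE: edge -> no flip
Dir W: opp run (2,4) capped by B -> flip
Dir E: edge -> no flip
Dir SW: opp run (3,4), next='.' -> no flip
Dir S: first cell '.' (not opp) -> no flip
Dir SE: edge -> no flip
All flips: (2,4)

Answer: ......
BBB...
..BBBB
..WBW.
.W..W.
....W.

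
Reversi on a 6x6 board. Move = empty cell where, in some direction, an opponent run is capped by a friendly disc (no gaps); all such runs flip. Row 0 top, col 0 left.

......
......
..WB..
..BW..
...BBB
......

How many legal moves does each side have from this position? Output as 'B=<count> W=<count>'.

Answer: B=4 W=6

Derivation:
-- B to move --
(1,1): flips 2 -> legal
(1,2): flips 1 -> legal
(1,3): no bracket -> illegal
(2,1): flips 1 -> legal
(2,4): no bracket -> illegal
(3,1): no bracket -> illegal
(3,4): flips 1 -> legal
(4,2): no bracket -> illegal
B mobility = 4
-- W to move --
(1,2): no bracket -> illegal
(1,3): flips 1 -> legal
(1,4): no bracket -> illegal
(2,1): no bracket -> illegal
(2,4): flips 1 -> legal
(3,1): flips 1 -> legal
(3,4): no bracket -> illegal
(3,5): no bracket -> illegal
(4,1): no bracket -> illegal
(4,2): flips 1 -> legal
(5,2): no bracket -> illegal
(5,3): flips 1 -> legal
(5,4): no bracket -> illegal
(5,5): flips 1 -> legal
W mobility = 6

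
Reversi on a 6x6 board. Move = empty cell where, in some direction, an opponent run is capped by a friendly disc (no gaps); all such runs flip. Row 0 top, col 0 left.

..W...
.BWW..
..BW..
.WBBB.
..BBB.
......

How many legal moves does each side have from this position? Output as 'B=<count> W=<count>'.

-- B to move --
(0,1): flips 2 -> legal
(0,3): flips 2 -> legal
(0,4): flips 1 -> legal
(1,4): flips 3 -> legal
(2,0): flips 1 -> legal
(2,1): no bracket -> illegal
(2,4): flips 1 -> legal
(3,0): flips 1 -> legal
(4,0): flips 1 -> legal
(4,1): no bracket -> illegal
B mobility = 8
-- W to move --
(0,0): no bracket -> illegal
(0,1): no bracket -> illegal
(1,0): flips 1 -> legal
(2,0): flips 1 -> legal
(2,1): flips 1 -> legal
(2,4): no bracket -> illegal
(2,5): no bracket -> illegal
(3,5): flips 3 -> legal
(4,1): flips 1 -> legal
(4,5): flips 1 -> legal
(5,1): no bracket -> illegal
(5,2): flips 3 -> legal
(5,3): flips 3 -> legal
(5,4): no bracket -> illegal
(5,5): no bracket -> illegal
W mobility = 8

Answer: B=8 W=8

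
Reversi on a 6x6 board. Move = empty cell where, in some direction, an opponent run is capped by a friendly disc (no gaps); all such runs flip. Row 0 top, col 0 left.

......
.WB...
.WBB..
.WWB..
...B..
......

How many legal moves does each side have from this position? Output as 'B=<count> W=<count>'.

Answer: B=7 W=8

Derivation:
-- B to move --
(0,0): flips 1 -> legal
(0,1): no bracket -> illegal
(0,2): no bracket -> illegal
(1,0): flips 3 -> legal
(2,0): flips 1 -> legal
(3,0): flips 3 -> legal
(4,0): flips 1 -> legal
(4,1): flips 1 -> legal
(4,2): flips 1 -> legal
B mobility = 7
-- W to move --
(0,1): no bracket -> illegal
(0,2): flips 2 -> legal
(0,3): flips 1 -> legal
(1,3): flips 2 -> legal
(1,4): flips 1 -> legal
(2,4): flips 2 -> legal
(3,4): flips 1 -> legal
(4,2): no bracket -> illegal
(4,4): flips 2 -> legal
(5,2): no bracket -> illegal
(5,3): no bracket -> illegal
(5,4): flips 1 -> legal
W mobility = 8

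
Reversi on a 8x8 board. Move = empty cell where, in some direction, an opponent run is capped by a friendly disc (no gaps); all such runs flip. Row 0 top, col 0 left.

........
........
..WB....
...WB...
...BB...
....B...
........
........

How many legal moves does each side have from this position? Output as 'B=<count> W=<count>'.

-- B to move --
(1,1): flips 2 -> legal
(1,2): no bracket -> illegal
(1,3): no bracket -> illegal
(2,1): flips 1 -> legal
(2,4): no bracket -> illegal
(3,1): no bracket -> illegal
(3,2): flips 1 -> legal
(4,2): no bracket -> illegal
B mobility = 3
-- W to move --
(1,2): no bracket -> illegal
(1,3): flips 1 -> legal
(1,4): no bracket -> illegal
(2,4): flips 1 -> legal
(2,5): no bracket -> illegal
(3,2): no bracket -> illegal
(3,5): flips 1 -> legal
(4,2): no bracket -> illegal
(4,5): no bracket -> illegal
(5,2): no bracket -> illegal
(5,3): flips 1 -> legal
(5,5): flips 1 -> legal
(6,3): no bracket -> illegal
(6,4): no bracket -> illegal
(6,5): no bracket -> illegal
W mobility = 5

Answer: B=3 W=5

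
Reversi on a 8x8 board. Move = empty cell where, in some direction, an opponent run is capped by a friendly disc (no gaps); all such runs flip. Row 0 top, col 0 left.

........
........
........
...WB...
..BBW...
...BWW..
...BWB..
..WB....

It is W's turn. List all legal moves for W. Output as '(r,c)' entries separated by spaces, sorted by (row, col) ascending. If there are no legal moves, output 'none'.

(2,3): no bracket -> illegal
(2,4): flips 1 -> legal
(2,5): no bracket -> illegal
(3,1): flips 2 -> legal
(3,2): flips 1 -> legal
(3,5): flips 1 -> legal
(4,1): flips 2 -> legal
(4,5): no bracket -> illegal
(5,1): flips 1 -> legal
(5,2): flips 1 -> legal
(5,6): no bracket -> illegal
(6,2): flips 2 -> legal
(6,6): flips 1 -> legal
(7,4): flips 1 -> legal
(7,5): flips 1 -> legal
(7,6): flips 1 -> legal

Answer: (2,4) (3,1) (3,2) (3,5) (4,1) (5,1) (5,2) (6,2) (6,6) (7,4) (7,5) (7,6)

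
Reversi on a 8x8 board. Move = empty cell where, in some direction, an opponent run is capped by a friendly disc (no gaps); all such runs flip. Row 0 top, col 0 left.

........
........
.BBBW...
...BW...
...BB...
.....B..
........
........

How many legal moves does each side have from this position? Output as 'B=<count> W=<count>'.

-- B to move --
(1,3): no bracket -> illegal
(1,4): flips 2 -> legal
(1,5): flips 1 -> legal
(2,5): flips 2 -> legal
(3,5): flips 1 -> legal
(4,5): flips 1 -> legal
B mobility = 5
-- W to move --
(1,0): no bracket -> illegal
(1,1): no bracket -> illegal
(1,2): flips 1 -> legal
(1,3): no bracket -> illegal
(1,4): no bracket -> illegal
(2,0): flips 3 -> legal
(3,0): no bracket -> illegal
(3,1): no bracket -> illegal
(3,2): flips 1 -> legal
(3,5): no bracket -> illegal
(4,2): flips 1 -> legal
(4,5): no bracket -> illegal
(4,6): no bracket -> illegal
(5,2): flips 1 -> legal
(5,3): no bracket -> illegal
(5,4): flips 1 -> legal
(5,6): no bracket -> illegal
(6,4): no bracket -> illegal
(6,5): no bracket -> illegal
(6,6): no bracket -> illegal
W mobility = 6

Answer: B=5 W=6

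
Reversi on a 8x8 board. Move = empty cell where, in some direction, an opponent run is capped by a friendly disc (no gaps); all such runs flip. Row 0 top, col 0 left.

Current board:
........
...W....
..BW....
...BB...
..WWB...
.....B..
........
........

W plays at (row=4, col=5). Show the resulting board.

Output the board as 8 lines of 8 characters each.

Place W at (4,5); scan 8 dirs for brackets.
Dir NW: opp run (3,4) capped by W -> flip
Dir N: first cell '.' (not opp) -> no flip
Dir NE: first cell '.' (not opp) -> no flip
Dir W: opp run (4,4) capped by W -> flip
Dir E: first cell '.' (not opp) -> no flip
Dir SW: first cell '.' (not opp) -> no flip
Dir S: opp run (5,5), next='.' -> no flip
Dir SE: first cell '.' (not opp) -> no flip
All flips: (3,4) (4,4)

Answer: ........
...W....
..BW....
...BW...
..WWWW..
.....B..
........
........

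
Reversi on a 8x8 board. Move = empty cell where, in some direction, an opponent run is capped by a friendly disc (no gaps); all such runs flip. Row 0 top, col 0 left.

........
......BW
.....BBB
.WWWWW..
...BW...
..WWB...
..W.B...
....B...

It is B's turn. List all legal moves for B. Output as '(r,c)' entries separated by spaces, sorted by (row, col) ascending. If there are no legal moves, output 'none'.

Answer: (0,7) (2,1) (2,3) (2,4) (4,2) (4,5) (5,1) (6,1) (6,3) (7,1)

Derivation:
(0,6): no bracket -> illegal
(0,7): flips 1 -> legal
(2,0): no bracket -> illegal
(2,1): flips 1 -> legal
(2,2): no bracket -> illegal
(2,3): flips 1 -> legal
(2,4): flips 2 -> legal
(3,0): no bracket -> illegal
(3,6): no bracket -> illegal
(4,0): no bracket -> illegal
(4,1): no bracket -> illegal
(4,2): flips 1 -> legal
(4,5): flips 2 -> legal
(4,6): no bracket -> illegal
(5,1): flips 2 -> legal
(5,5): no bracket -> illegal
(6,1): flips 1 -> legal
(6,3): flips 1 -> legal
(7,1): flips 4 -> legal
(7,2): no bracket -> illegal
(7,3): no bracket -> illegal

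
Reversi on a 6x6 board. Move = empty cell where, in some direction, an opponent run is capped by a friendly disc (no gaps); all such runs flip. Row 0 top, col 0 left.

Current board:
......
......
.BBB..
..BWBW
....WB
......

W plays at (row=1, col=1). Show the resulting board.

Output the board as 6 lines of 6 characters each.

Answer: ......
.W....
.BWB..
..BWBW
....WB
......

Derivation:
Place W at (1,1); scan 8 dirs for brackets.
Dir NW: first cell '.' (not opp) -> no flip
Dir N: first cell '.' (not opp) -> no flip
Dir NE: first cell '.' (not opp) -> no flip
Dir W: first cell '.' (not opp) -> no flip
Dir E: first cell '.' (not opp) -> no flip
Dir SW: first cell '.' (not opp) -> no flip
Dir S: opp run (2,1), next='.' -> no flip
Dir SE: opp run (2,2) capped by W -> flip
All flips: (2,2)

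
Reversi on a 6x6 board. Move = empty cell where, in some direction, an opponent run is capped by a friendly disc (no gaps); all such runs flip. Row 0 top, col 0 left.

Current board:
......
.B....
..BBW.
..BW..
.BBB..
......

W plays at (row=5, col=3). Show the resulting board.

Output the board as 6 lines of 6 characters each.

Answer: ......
.B....
..BBW.
..BW..
.BBW..
...W..

Derivation:
Place W at (5,3); scan 8 dirs for brackets.
Dir NW: opp run (4,2), next='.' -> no flip
Dir N: opp run (4,3) capped by W -> flip
Dir NE: first cell '.' (not opp) -> no flip
Dir W: first cell '.' (not opp) -> no flip
Dir E: first cell '.' (not opp) -> no flip
Dir SW: edge -> no flip
Dir S: edge -> no flip
Dir SE: edge -> no flip
All flips: (4,3)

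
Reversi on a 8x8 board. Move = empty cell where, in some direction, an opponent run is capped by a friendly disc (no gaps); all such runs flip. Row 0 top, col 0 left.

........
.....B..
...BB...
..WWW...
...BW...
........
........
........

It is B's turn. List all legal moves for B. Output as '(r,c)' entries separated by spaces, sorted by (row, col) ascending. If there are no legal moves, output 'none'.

(2,1): flips 1 -> legal
(2,2): no bracket -> illegal
(2,5): flips 1 -> legal
(3,1): no bracket -> illegal
(3,5): no bracket -> illegal
(4,1): flips 1 -> legal
(4,2): flips 1 -> legal
(4,5): flips 2 -> legal
(5,3): no bracket -> illegal
(5,4): flips 2 -> legal
(5,5): no bracket -> illegal

Answer: (2,1) (2,5) (4,1) (4,2) (4,5) (5,4)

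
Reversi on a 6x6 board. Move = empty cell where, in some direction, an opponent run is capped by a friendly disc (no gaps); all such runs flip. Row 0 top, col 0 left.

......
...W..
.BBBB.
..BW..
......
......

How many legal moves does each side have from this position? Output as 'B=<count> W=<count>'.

-- B to move --
(0,2): flips 1 -> legal
(0,3): flips 1 -> legal
(0,4): flips 1 -> legal
(1,2): no bracket -> illegal
(1,4): no bracket -> illegal
(3,4): flips 1 -> legal
(4,2): flips 1 -> legal
(4,3): flips 1 -> legal
(4,4): flips 1 -> legal
B mobility = 7
-- W to move --
(1,0): no bracket -> illegal
(1,1): flips 1 -> legal
(1,2): no bracket -> illegal
(1,4): no bracket -> illegal
(1,5): flips 1 -> legal
(2,0): no bracket -> illegal
(2,5): no bracket -> illegal
(3,0): no bracket -> illegal
(3,1): flips 2 -> legal
(3,4): no bracket -> illegal
(3,5): flips 1 -> legal
(4,1): no bracket -> illegal
(4,2): no bracket -> illegal
(4,3): no bracket -> illegal
W mobility = 4

Answer: B=7 W=4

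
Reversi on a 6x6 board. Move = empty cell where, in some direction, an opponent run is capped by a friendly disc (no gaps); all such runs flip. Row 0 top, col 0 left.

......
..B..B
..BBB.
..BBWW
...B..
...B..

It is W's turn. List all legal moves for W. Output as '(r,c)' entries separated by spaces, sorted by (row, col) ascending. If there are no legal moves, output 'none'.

Answer: (0,1) (1,3) (1,4) (3,1) (5,2)

Derivation:
(0,1): flips 2 -> legal
(0,2): no bracket -> illegal
(0,3): no bracket -> illegal
(0,4): no bracket -> illegal
(0,5): no bracket -> illegal
(1,1): no bracket -> illegal
(1,3): flips 1 -> legal
(1,4): flips 1 -> legal
(2,1): no bracket -> illegal
(2,5): no bracket -> illegal
(3,1): flips 2 -> legal
(4,1): no bracket -> illegal
(4,2): no bracket -> illegal
(4,4): no bracket -> illegal
(5,2): flips 1 -> legal
(5,4): no bracket -> illegal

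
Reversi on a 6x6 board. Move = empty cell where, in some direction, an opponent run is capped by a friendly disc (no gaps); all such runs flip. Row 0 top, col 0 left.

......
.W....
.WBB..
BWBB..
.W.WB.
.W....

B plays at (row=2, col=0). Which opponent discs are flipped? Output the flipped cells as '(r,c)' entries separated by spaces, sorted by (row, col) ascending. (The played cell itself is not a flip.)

Answer: (2,1)

Derivation:
Dir NW: edge -> no flip
Dir N: first cell '.' (not opp) -> no flip
Dir NE: opp run (1,1), next='.' -> no flip
Dir W: edge -> no flip
Dir E: opp run (2,1) capped by B -> flip
Dir SW: edge -> no flip
Dir S: first cell 'B' (not opp) -> no flip
Dir SE: opp run (3,1), next='.' -> no flip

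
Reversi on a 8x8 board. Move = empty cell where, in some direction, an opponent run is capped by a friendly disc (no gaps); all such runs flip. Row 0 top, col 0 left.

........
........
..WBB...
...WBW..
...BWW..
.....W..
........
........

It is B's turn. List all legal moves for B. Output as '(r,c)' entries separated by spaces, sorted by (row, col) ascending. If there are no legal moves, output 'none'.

Answer: (2,1) (3,2) (3,6) (4,2) (4,6) (5,4) (5,6)

Derivation:
(1,1): no bracket -> illegal
(1,2): no bracket -> illegal
(1,3): no bracket -> illegal
(2,1): flips 1 -> legal
(2,5): no bracket -> illegal
(2,6): no bracket -> illegal
(3,1): no bracket -> illegal
(3,2): flips 1 -> legal
(3,6): flips 1 -> legal
(4,2): flips 1 -> legal
(4,6): flips 3 -> legal
(5,3): no bracket -> illegal
(5,4): flips 1 -> legal
(5,6): flips 1 -> legal
(6,4): no bracket -> illegal
(6,5): no bracket -> illegal
(6,6): no bracket -> illegal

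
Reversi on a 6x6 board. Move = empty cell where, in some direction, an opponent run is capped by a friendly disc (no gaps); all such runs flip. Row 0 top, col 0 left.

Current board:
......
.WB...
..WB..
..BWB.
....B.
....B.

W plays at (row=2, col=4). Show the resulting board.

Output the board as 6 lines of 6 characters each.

Answer: ......
.WB...
..WWW.
..BWB.
....B.
....B.

Derivation:
Place W at (2,4); scan 8 dirs for brackets.
Dir NW: first cell '.' (not opp) -> no flip
Dir N: first cell '.' (not opp) -> no flip
Dir NE: first cell '.' (not opp) -> no flip
Dir W: opp run (2,3) capped by W -> flip
Dir E: first cell '.' (not opp) -> no flip
Dir SW: first cell 'W' (not opp) -> no flip
Dir S: opp run (3,4) (4,4) (5,4), next=edge -> no flip
Dir SE: first cell '.' (not opp) -> no flip
All flips: (2,3)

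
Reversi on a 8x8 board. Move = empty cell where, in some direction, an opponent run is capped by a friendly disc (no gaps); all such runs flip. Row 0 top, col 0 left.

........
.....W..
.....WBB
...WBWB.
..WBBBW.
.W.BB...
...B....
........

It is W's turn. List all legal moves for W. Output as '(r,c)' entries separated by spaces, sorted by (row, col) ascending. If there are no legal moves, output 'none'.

(1,6): flips 2 -> legal
(1,7): flips 1 -> legal
(2,3): no bracket -> illegal
(2,4): no bracket -> illegal
(3,2): no bracket -> illegal
(3,7): flips 2 -> legal
(4,7): flips 1 -> legal
(5,2): flips 2 -> legal
(5,5): flips 2 -> legal
(5,6): no bracket -> illegal
(6,2): flips 2 -> legal
(6,4): flips 1 -> legal
(6,5): no bracket -> illegal
(7,2): no bracket -> illegal
(7,3): flips 3 -> legal
(7,4): no bracket -> illegal

Answer: (1,6) (1,7) (3,7) (4,7) (5,2) (5,5) (6,2) (6,4) (7,3)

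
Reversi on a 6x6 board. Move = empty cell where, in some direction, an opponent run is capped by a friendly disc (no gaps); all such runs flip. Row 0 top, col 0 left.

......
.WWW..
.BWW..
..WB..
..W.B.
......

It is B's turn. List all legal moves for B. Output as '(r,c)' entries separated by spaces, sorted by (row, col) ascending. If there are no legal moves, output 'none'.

(0,0): flips 2 -> legal
(0,1): flips 1 -> legal
(0,2): no bracket -> illegal
(0,3): flips 3 -> legal
(0,4): no bracket -> illegal
(1,0): no bracket -> illegal
(1,4): no bracket -> illegal
(2,0): no bracket -> illegal
(2,4): flips 2 -> legal
(3,1): flips 1 -> legal
(3,4): no bracket -> illegal
(4,1): no bracket -> illegal
(4,3): flips 1 -> legal
(5,1): flips 1 -> legal
(5,2): no bracket -> illegal
(5,3): no bracket -> illegal

Answer: (0,0) (0,1) (0,3) (2,4) (3,1) (4,3) (5,1)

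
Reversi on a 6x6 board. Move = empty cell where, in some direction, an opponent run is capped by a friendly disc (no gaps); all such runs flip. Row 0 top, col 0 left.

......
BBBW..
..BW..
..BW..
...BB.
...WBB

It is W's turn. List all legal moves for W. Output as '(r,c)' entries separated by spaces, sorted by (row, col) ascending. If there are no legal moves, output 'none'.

Answer: (0,0) (0,1) (2,1) (3,1) (3,5) (4,1)

Derivation:
(0,0): flips 2 -> legal
(0,1): flips 1 -> legal
(0,2): no bracket -> illegal
(0,3): no bracket -> illegal
(2,0): no bracket -> illegal
(2,1): flips 1 -> legal
(3,1): flips 2 -> legal
(3,4): no bracket -> illegal
(3,5): flips 1 -> legal
(4,1): flips 1 -> legal
(4,2): no bracket -> illegal
(4,5): no bracket -> illegal
(5,2): no bracket -> illegal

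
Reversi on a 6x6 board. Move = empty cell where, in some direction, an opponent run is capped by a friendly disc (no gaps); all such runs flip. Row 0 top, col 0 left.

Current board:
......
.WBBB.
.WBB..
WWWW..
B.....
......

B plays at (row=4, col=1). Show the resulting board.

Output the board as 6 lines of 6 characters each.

Answer: ......
.WBBB.
.WBB..
WWBW..
BB....
......

Derivation:
Place B at (4,1); scan 8 dirs for brackets.
Dir NW: opp run (3,0), next=edge -> no flip
Dir N: opp run (3,1) (2,1) (1,1), next='.' -> no flip
Dir NE: opp run (3,2) capped by B -> flip
Dir W: first cell 'B' (not opp) -> no flip
Dir E: first cell '.' (not opp) -> no flip
Dir SW: first cell '.' (not opp) -> no flip
Dir S: first cell '.' (not opp) -> no flip
Dir SE: first cell '.' (not opp) -> no flip
All flips: (3,2)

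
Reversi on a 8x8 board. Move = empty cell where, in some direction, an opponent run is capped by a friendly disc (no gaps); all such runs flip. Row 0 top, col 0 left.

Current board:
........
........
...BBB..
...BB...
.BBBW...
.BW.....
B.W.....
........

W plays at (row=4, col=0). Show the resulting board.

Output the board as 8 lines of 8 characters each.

Answer: ........
........
...BBB..
...BB...
WWWWW...
.WW.....
B.W.....
........

Derivation:
Place W at (4,0); scan 8 dirs for brackets.
Dir NW: edge -> no flip
Dir N: first cell '.' (not opp) -> no flip
Dir NE: first cell '.' (not opp) -> no flip
Dir W: edge -> no flip
Dir E: opp run (4,1) (4,2) (4,3) capped by W -> flip
Dir SW: edge -> no flip
Dir S: first cell '.' (not opp) -> no flip
Dir SE: opp run (5,1) capped by W -> flip
All flips: (4,1) (4,2) (4,3) (5,1)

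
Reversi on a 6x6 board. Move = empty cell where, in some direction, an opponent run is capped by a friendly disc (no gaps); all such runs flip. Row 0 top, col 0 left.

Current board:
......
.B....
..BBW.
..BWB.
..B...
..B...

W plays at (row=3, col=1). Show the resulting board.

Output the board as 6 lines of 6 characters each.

Place W at (3,1); scan 8 dirs for brackets.
Dir NW: first cell '.' (not opp) -> no flip
Dir N: first cell '.' (not opp) -> no flip
Dir NE: opp run (2,2), next='.' -> no flip
Dir W: first cell '.' (not opp) -> no flip
Dir E: opp run (3,2) capped by W -> flip
Dir SW: first cell '.' (not opp) -> no flip
Dir S: first cell '.' (not opp) -> no flip
Dir SE: opp run (4,2), next='.' -> no flip
All flips: (3,2)

Answer: ......
.B....
..BBW.
.WWWB.
..B...
..B...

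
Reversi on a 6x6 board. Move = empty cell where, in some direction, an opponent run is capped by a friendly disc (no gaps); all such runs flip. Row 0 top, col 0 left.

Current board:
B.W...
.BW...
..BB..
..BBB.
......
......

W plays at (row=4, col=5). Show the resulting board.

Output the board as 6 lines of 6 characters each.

Answer: B.W...
.BW...
..BW..
..BBW.
.....W
......

Derivation:
Place W at (4,5); scan 8 dirs for brackets.
Dir NW: opp run (3,4) (2,3) capped by W -> flip
Dir N: first cell '.' (not opp) -> no flip
Dir NE: edge -> no flip
Dir W: first cell '.' (not opp) -> no flip
Dir E: edge -> no flip
Dir SW: first cell '.' (not opp) -> no flip
Dir S: first cell '.' (not opp) -> no flip
Dir SE: edge -> no flip
All flips: (2,3) (3,4)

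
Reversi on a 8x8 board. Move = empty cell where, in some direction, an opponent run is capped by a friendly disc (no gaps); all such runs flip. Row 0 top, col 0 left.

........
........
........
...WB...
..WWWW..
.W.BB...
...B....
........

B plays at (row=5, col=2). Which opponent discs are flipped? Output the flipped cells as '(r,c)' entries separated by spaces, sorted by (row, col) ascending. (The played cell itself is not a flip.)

Answer: (4,3)

Derivation:
Dir NW: first cell '.' (not opp) -> no flip
Dir N: opp run (4,2), next='.' -> no flip
Dir NE: opp run (4,3) capped by B -> flip
Dir W: opp run (5,1), next='.' -> no flip
Dir E: first cell 'B' (not opp) -> no flip
Dir SW: first cell '.' (not opp) -> no flip
Dir S: first cell '.' (not opp) -> no flip
Dir SE: first cell 'B' (not opp) -> no flip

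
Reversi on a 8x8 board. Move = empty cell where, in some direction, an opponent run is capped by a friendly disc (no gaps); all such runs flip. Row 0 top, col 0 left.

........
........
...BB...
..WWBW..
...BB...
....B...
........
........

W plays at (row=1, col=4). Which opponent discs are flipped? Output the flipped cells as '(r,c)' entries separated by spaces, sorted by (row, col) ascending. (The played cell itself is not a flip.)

Dir NW: first cell '.' (not opp) -> no flip
Dir N: first cell '.' (not opp) -> no flip
Dir NE: first cell '.' (not opp) -> no flip
Dir W: first cell '.' (not opp) -> no flip
Dir E: first cell '.' (not opp) -> no flip
Dir SW: opp run (2,3) capped by W -> flip
Dir S: opp run (2,4) (3,4) (4,4) (5,4), next='.' -> no flip
Dir SE: first cell '.' (not opp) -> no flip

Answer: (2,3)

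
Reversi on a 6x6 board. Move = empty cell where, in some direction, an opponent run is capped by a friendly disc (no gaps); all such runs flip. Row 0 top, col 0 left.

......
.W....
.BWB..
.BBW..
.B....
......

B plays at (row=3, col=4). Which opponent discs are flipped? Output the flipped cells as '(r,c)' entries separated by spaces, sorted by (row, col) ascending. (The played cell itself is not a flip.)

Dir NW: first cell 'B' (not opp) -> no flip
Dir N: first cell '.' (not opp) -> no flip
Dir NE: first cell '.' (not opp) -> no flip
Dir W: opp run (3,3) capped by B -> flip
Dir E: first cell '.' (not opp) -> no flip
Dir SW: first cell '.' (not opp) -> no flip
Dir S: first cell '.' (not opp) -> no flip
Dir SE: first cell '.' (not opp) -> no flip

Answer: (3,3)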